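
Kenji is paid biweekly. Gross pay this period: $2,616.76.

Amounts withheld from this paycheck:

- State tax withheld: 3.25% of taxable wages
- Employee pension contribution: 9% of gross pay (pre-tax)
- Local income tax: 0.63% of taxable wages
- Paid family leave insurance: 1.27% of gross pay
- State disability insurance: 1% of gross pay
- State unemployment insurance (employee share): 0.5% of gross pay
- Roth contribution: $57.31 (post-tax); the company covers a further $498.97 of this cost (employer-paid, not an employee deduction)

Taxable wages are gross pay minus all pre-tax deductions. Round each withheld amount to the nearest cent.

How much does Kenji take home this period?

Employee pension contribution: $2,616.76 × 0.09 = $235.51
Taxable wages = $2,616.76 − $235.51 = $2,381.25
Local income tax: $2,381.25 × 0.0063 = $15.00
State tax withheld: $2,381.25 × 0.0325 = $77.39
Paid family leave insurance: $2,616.76 × 0.0127 = $33.23
State unemployment insurance (employee share): $2,616.76 × 0.005 = $13.08
State disability insurance: $2,616.76 × 0.01 = $26.17
Roth contribution: $57.31
(Employer's $498.97 toward Roth contribution is not withheld from the employee.)
Total deductions = $235.51 + $15.00 + $77.39 + $33.23 + $13.08 + $26.17 + $57.31 = $457.69
Net pay = $2,616.76 − $457.69 = $2,159.07

$2,159.07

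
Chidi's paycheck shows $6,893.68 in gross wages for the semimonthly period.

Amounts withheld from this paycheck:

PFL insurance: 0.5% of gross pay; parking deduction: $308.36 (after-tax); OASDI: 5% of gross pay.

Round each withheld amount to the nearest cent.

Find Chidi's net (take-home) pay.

PFL insurance: $6,893.68 × 0.005 = $34.47
OASDI: $6,893.68 × 0.05 = $344.68
Parking deduction: $308.36
Total deductions = $34.47 + $344.68 + $308.36 = $687.51
Net pay = $6,893.68 − $687.51 = $6,206.17

$6,206.17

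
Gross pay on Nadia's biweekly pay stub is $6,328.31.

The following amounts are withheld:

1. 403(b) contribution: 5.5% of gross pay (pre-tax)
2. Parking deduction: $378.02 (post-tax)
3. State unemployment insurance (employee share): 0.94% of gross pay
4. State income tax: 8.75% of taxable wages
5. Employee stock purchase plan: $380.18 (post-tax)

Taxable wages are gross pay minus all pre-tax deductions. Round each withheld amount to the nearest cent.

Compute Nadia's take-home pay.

$4,639.29

403(b) contribution: $6,328.31 × 0.055 = $348.06
Taxable wages = $6,328.31 − $348.06 = $5,980.25
State income tax: $5,980.25 × 0.0875 = $523.27
State unemployment insurance (employee share): $6,328.31 × 0.0094 = $59.49
Employee stock purchase plan: $380.18
Parking deduction: $378.02
Total deductions = $348.06 + $523.27 + $59.49 + $380.18 + $378.02 = $1,689.02
Net pay = $6,328.31 − $1,689.02 = $4,639.29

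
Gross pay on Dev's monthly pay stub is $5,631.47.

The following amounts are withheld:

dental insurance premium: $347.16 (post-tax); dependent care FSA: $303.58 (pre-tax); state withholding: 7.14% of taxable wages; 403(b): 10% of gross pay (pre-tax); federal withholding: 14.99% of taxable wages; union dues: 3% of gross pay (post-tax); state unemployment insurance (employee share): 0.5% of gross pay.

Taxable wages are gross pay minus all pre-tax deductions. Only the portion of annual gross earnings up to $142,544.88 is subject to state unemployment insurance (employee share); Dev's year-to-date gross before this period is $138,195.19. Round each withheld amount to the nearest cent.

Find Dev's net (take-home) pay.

$3,172.46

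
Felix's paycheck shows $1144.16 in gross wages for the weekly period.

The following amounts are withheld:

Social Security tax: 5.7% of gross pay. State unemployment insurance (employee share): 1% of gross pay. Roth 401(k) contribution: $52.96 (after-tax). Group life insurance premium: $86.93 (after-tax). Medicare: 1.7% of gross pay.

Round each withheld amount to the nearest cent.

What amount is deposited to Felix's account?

$908.16

State unemployment insurance (employee share): $1144.16 × 0.01 = $11.44
Medicare: $1144.16 × 0.017 = $19.45
Social Security tax: $1144.16 × 0.057 = $65.22
Group life insurance premium: $86.93
Roth 401(k) contribution: $52.96
Total deductions = $11.44 + $19.45 + $65.22 + $86.93 + $52.96 = $236.00
Net pay = $1144.16 − $236.00 = $908.16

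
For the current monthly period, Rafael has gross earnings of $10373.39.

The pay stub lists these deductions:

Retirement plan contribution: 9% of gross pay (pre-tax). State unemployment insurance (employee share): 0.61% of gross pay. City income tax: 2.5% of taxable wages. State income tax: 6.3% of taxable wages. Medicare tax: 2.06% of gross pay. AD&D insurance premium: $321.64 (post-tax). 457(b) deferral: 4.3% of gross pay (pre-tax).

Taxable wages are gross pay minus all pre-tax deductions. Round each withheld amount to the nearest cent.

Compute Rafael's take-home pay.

$7603.67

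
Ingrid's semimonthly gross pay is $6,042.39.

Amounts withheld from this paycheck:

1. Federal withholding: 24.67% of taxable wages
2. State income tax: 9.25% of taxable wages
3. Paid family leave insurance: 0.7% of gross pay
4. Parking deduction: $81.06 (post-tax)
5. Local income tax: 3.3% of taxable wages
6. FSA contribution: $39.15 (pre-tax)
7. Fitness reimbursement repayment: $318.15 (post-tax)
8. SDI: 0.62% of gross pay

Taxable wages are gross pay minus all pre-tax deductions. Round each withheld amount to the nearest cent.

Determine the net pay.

$3,289.86

FSA contribution: $39.15
Taxable wages = $6,042.39 − $39.15 = $6,003.24
Local income tax: $6,003.24 × 0.033 = $198.11
State income tax: $6,003.24 × 0.0925 = $555.30
Federal withholding: $6,003.24 × 0.2467 = $1,481.00
Paid family leave insurance: $6,042.39 × 0.007 = $42.30
SDI: $6,042.39 × 0.0062 = $37.46
Fitness reimbursement repayment: $318.15
Parking deduction: $81.06
Total deductions = $39.15 + $198.11 + $555.30 + $1,481.00 + $42.30 + $37.46 + $318.15 + $81.06 = $2,752.53
Net pay = $6,042.39 − $2,752.53 = $3,289.86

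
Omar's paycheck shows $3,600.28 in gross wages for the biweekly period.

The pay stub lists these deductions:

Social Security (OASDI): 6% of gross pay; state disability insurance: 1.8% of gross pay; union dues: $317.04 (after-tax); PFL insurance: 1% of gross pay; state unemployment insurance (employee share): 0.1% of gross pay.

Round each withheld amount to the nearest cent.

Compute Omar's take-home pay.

Social Security (OASDI): $3,600.28 × 0.06 = $216.02
State disability insurance: $3,600.28 × 0.018 = $64.81
State unemployment insurance (employee share): $3,600.28 × 0.001 = $3.60
PFL insurance: $3,600.28 × 0.01 = $36.00
Union dues: $317.04
Total deductions = $216.02 + $64.81 + $3.60 + $36.00 + $317.04 = $637.47
Net pay = $3,600.28 − $637.47 = $2,962.81

$2,962.81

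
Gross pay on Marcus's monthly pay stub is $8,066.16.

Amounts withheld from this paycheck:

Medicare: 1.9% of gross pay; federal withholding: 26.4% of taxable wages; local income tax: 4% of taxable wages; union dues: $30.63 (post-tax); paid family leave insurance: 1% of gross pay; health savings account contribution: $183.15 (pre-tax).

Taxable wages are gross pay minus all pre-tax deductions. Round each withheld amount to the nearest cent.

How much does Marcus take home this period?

Health savings account contribution: $183.15
Taxable wages = $8,066.16 − $183.15 = $7,883.01
Federal withholding: $7,883.01 × 0.264 = $2,081.11
Local income tax: $7,883.01 × 0.04 = $315.32
Paid family leave insurance: $8,066.16 × 0.01 = $80.66
Medicare: $8,066.16 × 0.019 = $153.26
Union dues: $30.63
Total deductions = $183.15 + $2,081.11 + $315.32 + $80.66 + $153.26 + $30.63 = $2,844.13
Net pay = $8,066.16 − $2,844.13 = $5,222.03

$5,222.03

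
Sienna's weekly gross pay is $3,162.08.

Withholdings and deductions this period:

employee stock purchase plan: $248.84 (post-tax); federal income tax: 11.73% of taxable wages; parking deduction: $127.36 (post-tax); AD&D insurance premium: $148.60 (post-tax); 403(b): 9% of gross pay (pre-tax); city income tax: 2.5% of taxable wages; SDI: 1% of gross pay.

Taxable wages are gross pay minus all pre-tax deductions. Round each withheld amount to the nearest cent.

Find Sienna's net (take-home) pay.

$1,911.60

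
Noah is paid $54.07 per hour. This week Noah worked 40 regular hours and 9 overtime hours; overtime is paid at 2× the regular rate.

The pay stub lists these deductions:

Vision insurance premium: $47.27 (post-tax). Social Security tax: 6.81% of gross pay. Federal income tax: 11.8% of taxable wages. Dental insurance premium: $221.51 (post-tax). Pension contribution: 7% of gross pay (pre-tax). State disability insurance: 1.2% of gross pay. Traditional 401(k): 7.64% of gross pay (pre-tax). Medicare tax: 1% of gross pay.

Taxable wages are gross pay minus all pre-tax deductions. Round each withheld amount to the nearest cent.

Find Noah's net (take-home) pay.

Regular pay: 40 × $54.07 = $2162.80
Overtime pay: 9 × $54.07 × 2 = $973.26
Gross pay = $2162.80 + $973.26 = $3136.06
Pension contribution: $3136.06 × 0.07 = $219.52
Traditional 401(k): $3136.06 × 0.0764 = $239.59
Pre-tax total = $219.52 + $239.59 = $459.11
Taxable wages = $3136.06 − $459.11 = $2676.95
Federal income tax: $2676.95 × 0.118 = $315.88
Medicare tax: $3136.06 × 0.01 = $31.36
State disability insurance: $3136.06 × 0.012 = $37.63
Social Security tax: $3136.06 × 0.0681 = $213.57
Dental insurance premium: $221.51
Vision insurance premium: $47.27
Total deductions = $219.52 + $239.59 + $315.88 + $31.36 + $37.63 + $213.57 + $221.51 + $47.27 = $1326.33
Net pay = $3136.06 − $1326.33 = $1809.73

$1809.73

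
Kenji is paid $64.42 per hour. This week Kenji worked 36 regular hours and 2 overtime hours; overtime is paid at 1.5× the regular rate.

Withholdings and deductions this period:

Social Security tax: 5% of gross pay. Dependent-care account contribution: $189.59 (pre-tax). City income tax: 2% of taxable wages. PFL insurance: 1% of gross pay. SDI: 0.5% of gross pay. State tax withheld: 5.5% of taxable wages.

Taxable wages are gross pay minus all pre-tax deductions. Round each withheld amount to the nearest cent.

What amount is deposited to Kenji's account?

Regular pay: 36 × $64.42 = $2,319.12
Overtime pay: 2 × $64.42 × 1.5 = $193.26
Gross pay = $2,319.12 + $193.26 = $2,512.38
Dependent-care account contribution: $189.59
Taxable wages = $2,512.38 − $189.59 = $2,322.79
City income tax: $2,322.79 × 0.02 = $46.46
State tax withheld: $2,322.79 × 0.055 = $127.75
SDI: $2,512.38 × 0.005 = $12.56
PFL insurance: $2,512.38 × 0.01 = $25.12
Social Security tax: $2,512.38 × 0.05 = $125.62
Total deductions = $189.59 + $46.46 + $127.75 + $12.56 + $25.12 + $125.62 = $527.10
Net pay = $2,512.38 − $527.10 = $1,985.28

$1,985.28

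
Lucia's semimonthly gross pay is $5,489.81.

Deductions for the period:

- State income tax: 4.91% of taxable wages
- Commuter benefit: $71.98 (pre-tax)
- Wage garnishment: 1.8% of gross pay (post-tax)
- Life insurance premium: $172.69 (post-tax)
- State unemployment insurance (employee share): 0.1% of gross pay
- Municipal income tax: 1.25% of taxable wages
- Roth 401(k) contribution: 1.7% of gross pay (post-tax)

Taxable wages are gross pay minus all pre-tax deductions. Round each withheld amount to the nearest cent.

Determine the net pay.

Commuter benefit: $71.98
Taxable wages = $5,489.81 − $71.98 = $5,417.83
Municipal income tax: $5,417.83 × 0.0125 = $67.72
State income tax: $5,417.83 × 0.0491 = $266.02
State unemployment insurance (employee share): $5,489.81 × 0.001 = $5.49
Life insurance premium: $172.69
Wage garnishment: $5,489.81 × 0.018 = $98.82
Roth 401(k) contribution: $5,489.81 × 0.017 = $93.33
Total deductions = $71.98 + $67.72 + $266.02 + $5.49 + $172.69 + $98.82 + $93.33 = $776.05
Net pay = $5,489.81 − $776.05 = $4,713.76

$4,713.76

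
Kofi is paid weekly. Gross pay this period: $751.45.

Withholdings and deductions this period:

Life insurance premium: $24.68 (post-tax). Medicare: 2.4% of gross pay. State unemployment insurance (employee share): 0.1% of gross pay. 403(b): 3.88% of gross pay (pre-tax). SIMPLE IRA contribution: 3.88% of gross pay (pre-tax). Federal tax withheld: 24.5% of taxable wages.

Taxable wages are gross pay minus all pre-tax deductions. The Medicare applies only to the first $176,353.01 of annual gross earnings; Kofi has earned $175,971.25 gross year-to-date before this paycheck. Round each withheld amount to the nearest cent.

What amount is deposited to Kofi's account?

$488.72

403(b): $751.45 × 0.0388 = $29.16
SIMPLE IRA contribution: $751.45 × 0.0388 = $29.16
Pre-tax total = $29.16 + $29.16 = $58.32
Taxable wages = $751.45 − $58.32 = $693.13
Federal tax withheld: $693.13 × 0.245 = $169.82
State unemployment insurance (employee share): $751.45 × 0.001 = $0.75
Medicare: only $176,353.01 − $175,971.25 = $381.76 of this check is subject → $381.76 × 0.024 = $9.16
Life insurance premium: $24.68
Total deductions = $29.16 + $29.16 + $169.82 + $0.75 + $9.16 + $24.68 = $262.73
Net pay = $751.45 − $262.73 = $488.72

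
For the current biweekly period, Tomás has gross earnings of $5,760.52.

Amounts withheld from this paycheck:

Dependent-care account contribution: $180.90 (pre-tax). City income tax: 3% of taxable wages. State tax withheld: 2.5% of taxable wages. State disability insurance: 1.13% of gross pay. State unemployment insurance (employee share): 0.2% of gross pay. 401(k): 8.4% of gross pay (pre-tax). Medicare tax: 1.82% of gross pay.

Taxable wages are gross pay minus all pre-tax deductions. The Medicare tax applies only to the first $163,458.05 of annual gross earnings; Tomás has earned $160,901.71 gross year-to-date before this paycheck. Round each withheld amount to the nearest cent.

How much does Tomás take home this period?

Dependent-care account contribution: $180.90
401(k): $5,760.52 × 0.084 = $483.88
Pre-tax total = $180.90 + $483.88 = $664.78
Taxable wages = $5,760.52 − $664.78 = $5,095.74
City income tax: $5,095.74 × 0.03 = $152.87
State tax withheld: $5,095.74 × 0.025 = $127.39
Medicare tax: only $163,458.05 − $160,901.71 = $2,556.34 of this check is subject → $2,556.34 × 0.0182 = $46.53
State unemployment insurance (employee share): $5,760.52 × 0.002 = $11.52
State disability insurance: $5,760.52 × 0.0113 = $65.09
Total deductions = $180.90 + $483.88 + $152.87 + $127.39 + $46.53 + $11.52 + $65.09 = $1,068.18
Net pay = $5,760.52 − $1,068.18 = $4,692.34

$4,692.34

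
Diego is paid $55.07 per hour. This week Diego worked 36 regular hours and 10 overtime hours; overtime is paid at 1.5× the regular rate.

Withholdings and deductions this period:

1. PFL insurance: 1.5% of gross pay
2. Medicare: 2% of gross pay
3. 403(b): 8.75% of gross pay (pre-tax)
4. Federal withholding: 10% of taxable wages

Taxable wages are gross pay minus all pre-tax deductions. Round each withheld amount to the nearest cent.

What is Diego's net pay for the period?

$2208.24

Regular pay: 36 × $55.07 = $1982.52
Overtime pay: 10 × $55.07 × 1.5 = $826.05
Gross pay = $1982.52 + $826.05 = $2808.57
403(b): $2808.57 × 0.0875 = $245.75
Taxable wages = $2808.57 − $245.75 = $2562.82
Federal withholding: $2562.82 × 0.1 = $256.28
Medicare: $2808.57 × 0.02 = $56.17
PFL insurance: $2808.57 × 0.015 = $42.13
Total deductions = $245.75 + $256.28 + $56.17 + $42.13 = $600.33
Net pay = $2808.57 − $600.33 = $2208.24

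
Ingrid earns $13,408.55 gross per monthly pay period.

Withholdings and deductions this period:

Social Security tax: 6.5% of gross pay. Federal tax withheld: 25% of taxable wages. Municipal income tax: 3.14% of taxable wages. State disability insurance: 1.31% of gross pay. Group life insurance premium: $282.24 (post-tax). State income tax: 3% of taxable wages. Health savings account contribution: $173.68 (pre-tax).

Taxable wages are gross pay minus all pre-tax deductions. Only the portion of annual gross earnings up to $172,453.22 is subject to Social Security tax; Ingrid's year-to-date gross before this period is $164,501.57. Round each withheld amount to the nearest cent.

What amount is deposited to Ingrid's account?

Health savings account contribution: $173.68
Taxable wages = $13,408.55 − $173.68 = $13,234.87
Municipal income tax: $13,234.87 × 0.0314 = $415.57
Federal tax withheld: $13,234.87 × 0.25 = $3,308.72
State income tax: $13,234.87 × 0.03 = $397.05
State disability insurance: $13,408.55 × 0.0131 = $175.65
Social Security tax: only $172,453.22 − $164,501.57 = $7,951.65 of this check is subject → $7,951.65 × 0.065 = $516.86
Group life insurance premium: $282.24
Total deductions = $173.68 + $415.57 + $3,308.72 + $397.05 + $175.65 + $516.86 + $282.24 = $5,269.77
Net pay = $13,408.55 − $5,269.77 = $8,138.78

$8,138.78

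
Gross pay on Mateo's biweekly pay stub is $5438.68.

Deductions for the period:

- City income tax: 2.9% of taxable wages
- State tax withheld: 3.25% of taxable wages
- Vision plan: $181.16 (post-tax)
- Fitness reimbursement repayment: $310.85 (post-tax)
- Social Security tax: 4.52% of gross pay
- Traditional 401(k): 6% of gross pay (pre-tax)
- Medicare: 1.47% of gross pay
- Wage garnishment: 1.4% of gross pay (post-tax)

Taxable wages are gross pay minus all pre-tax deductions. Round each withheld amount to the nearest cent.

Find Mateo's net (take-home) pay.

Traditional 401(k): $5438.68 × 0.06 = $326.32
Taxable wages = $5438.68 − $326.32 = $5112.36
City income tax: $5112.36 × 0.029 = $148.26
State tax withheld: $5112.36 × 0.0325 = $166.15
Medicare: $5438.68 × 0.0147 = $79.95
Social Security tax: $5438.68 × 0.0452 = $245.83
Fitness reimbursement repayment: $310.85
Vision plan: $181.16
Wage garnishment: $5438.68 × 0.014 = $76.14
Total deductions = $326.32 + $148.26 + $166.15 + $79.95 + $245.83 + $310.85 + $181.16 + $76.14 = $1534.66
Net pay = $5438.68 − $1534.66 = $3904.02

$3904.02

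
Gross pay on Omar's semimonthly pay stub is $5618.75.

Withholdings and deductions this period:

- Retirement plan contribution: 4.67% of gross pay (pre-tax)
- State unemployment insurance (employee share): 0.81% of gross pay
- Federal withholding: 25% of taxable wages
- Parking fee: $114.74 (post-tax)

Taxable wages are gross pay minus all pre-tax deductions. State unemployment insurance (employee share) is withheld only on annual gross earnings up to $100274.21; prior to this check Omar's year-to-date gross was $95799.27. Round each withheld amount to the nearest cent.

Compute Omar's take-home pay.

$3866.27

Retirement plan contribution: $5618.75 × 0.0467 = $262.40
Taxable wages = $5618.75 − $262.40 = $5356.35
Federal withholding: $5356.35 × 0.25 = $1339.09
State unemployment insurance (employee share): only $100274.21 − $95799.27 = $4474.94 of this check is subject → $4474.94 × 0.0081 = $36.25
Parking fee: $114.74
Total deductions = $262.40 + $1339.09 + $36.25 + $114.74 = $1752.48
Net pay = $5618.75 − $1752.48 = $3866.27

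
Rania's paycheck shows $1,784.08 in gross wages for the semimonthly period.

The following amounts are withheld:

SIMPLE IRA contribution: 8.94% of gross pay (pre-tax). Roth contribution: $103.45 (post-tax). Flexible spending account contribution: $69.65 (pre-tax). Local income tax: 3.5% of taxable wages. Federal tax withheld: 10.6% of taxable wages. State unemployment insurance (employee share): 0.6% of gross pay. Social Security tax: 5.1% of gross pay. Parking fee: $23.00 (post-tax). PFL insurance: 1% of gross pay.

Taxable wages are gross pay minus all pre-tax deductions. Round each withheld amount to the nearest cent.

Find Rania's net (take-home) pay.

Flexible spending account contribution: $69.65
SIMPLE IRA contribution: $1,784.08 × 0.0894 = $159.50
Pre-tax total = $69.65 + $159.50 = $229.15
Taxable wages = $1,784.08 − $229.15 = $1,554.93
Federal tax withheld: $1,554.93 × 0.106 = $164.82
Local income tax: $1,554.93 × 0.035 = $54.42
State unemployment insurance (employee share): $1,784.08 × 0.006 = $10.70
PFL insurance: $1,784.08 × 0.01 = $17.84
Social Security tax: $1,784.08 × 0.051 = $90.99
Parking fee: $23.00
Roth contribution: $103.45
Total deductions = $69.65 + $159.50 + $164.82 + $54.42 + $10.70 + $17.84 + $90.99 + $23.00 + $103.45 = $694.37
Net pay = $1,784.08 − $694.37 = $1,089.71

$1,089.71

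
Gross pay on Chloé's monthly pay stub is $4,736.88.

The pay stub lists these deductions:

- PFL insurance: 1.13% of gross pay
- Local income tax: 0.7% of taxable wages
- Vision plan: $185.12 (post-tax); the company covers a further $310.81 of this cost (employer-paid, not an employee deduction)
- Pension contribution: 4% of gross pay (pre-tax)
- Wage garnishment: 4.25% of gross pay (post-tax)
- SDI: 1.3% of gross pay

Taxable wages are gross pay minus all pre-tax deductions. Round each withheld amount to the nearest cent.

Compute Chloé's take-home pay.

$4,014.02

Pension contribution: $4,736.88 × 0.04 = $189.48
Taxable wages = $4,736.88 − $189.48 = $4,547.40
Local income tax: $4,547.40 × 0.007 = $31.83
SDI: $4,736.88 × 0.013 = $61.58
PFL insurance: $4,736.88 × 0.0113 = $53.53
Vision plan: $185.12
Wage garnishment: $4,736.88 × 0.0425 = $201.32
(Employer's $310.81 toward vision plan is not withheld from the employee.)
Total deductions = $189.48 + $31.83 + $61.58 + $53.53 + $185.12 + $201.32 = $722.86
Net pay = $4,736.88 − $722.86 = $4,014.02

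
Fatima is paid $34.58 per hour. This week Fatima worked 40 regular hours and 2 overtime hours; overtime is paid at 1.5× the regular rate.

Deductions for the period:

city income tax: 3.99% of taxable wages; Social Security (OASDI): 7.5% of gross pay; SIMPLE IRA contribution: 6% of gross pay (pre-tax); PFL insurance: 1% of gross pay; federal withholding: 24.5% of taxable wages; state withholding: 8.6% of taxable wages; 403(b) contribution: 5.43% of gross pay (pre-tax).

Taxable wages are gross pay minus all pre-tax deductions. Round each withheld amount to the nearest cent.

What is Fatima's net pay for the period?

Regular pay: 40 × $34.58 = $1,383.20
Overtime pay: 2 × $34.58 × 1.5 = $103.74
Gross pay = $1,383.20 + $103.74 = $1,486.94
403(b) contribution: $1,486.94 × 0.0543 = $80.74
SIMPLE IRA contribution: $1,486.94 × 0.06 = $89.22
Pre-tax total = $80.74 + $89.22 = $169.96
Taxable wages = $1,486.94 − $169.96 = $1,316.98
City income tax: $1,316.98 × 0.0399 = $52.55
State withholding: $1,316.98 × 0.086 = $113.26
Federal withholding: $1,316.98 × 0.245 = $322.66
PFL insurance: $1,486.94 × 0.01 = $14.87
Social Security (OASDI): $1,486.94 × 0.075 = $111.52
Total deductions = $80.74 + $89.22 + $52.55 + $113.26 + $322.66 + $14.87 + $111.52 = $784.82
Net pay = $1,486.94 − $784.82 = $702.12

$702.12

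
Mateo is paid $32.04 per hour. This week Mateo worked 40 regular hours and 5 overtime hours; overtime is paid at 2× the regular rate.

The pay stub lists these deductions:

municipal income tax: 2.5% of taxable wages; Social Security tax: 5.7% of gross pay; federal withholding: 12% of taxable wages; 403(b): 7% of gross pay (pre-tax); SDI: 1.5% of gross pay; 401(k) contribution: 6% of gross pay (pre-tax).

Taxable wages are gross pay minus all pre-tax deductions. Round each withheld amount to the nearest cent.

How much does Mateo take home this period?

Regular pay: 40 × $32.04 = $1,281.60
Overtime pay: 5 × $32.04 × 2 = $320.40
Gross pay = $1,281.60 + $320.40 = $1,602.00
401(k) contribution: $1,602.00 × 0.06 = $96.12
403(b): $1,602.00 × 0.07 = $112.14
Pre-tax total = $96.12 + $112.14 = $208.26
Taxable wages = $1,602.00 − $208.26 = $1,393.74
Municipal income tax: $1,393.74 × 0.025 = $34.84
Federal withholding: $1,393.74 × 0.12 = $167.25
SDI: $1,602.00 × 0.015 = $24.03
Social Security tax: $1,602.00 × 0.057 = $91.31
Total deductions = $96.12 + $112.14 + $34.84 + $167.25 + $24.03 + $91.31 = $525.69
Net pay = $1,602.00 − $525.69 = $1,076.31

$1,076.31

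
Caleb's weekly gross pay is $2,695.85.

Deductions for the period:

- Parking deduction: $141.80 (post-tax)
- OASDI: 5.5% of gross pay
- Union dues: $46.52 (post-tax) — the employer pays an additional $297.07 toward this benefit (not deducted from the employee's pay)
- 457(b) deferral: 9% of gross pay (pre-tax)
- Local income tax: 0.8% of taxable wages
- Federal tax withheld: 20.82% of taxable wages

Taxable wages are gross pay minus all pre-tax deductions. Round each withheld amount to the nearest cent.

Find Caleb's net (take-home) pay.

$1,586.24

457(b) deferral: $2,695.85 × 0.09 = $242.63
Taxable wages = $2,695.85 − $242.63 = $2,453.22
Local income tax: $2,453.22 × 0.008 = $19.63
Federal tax withheld: $2,453.22 × 0.2082 = $510.76
OASDI: $2,695.85 × 0.055 = $148.27
Union dues: $46.52
Parking deduction: $141.80
(Employer's $297.07 toward union dues is not withheld from the employee.)
Total deductions = $242.63 + $19.63 + $510.76 + $148.27 + $46.52 + $141.80 = $1,109.61
Net pay = $2,695.85 − $1,109.61 = $1,586.24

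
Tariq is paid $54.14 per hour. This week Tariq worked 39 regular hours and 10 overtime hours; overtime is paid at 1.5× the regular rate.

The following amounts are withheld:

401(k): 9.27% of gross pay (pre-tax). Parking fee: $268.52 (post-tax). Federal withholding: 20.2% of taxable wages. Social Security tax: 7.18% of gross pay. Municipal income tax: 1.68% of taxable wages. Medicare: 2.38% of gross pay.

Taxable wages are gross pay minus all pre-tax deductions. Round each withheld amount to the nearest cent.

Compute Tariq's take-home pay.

Regular pay: 39 × $54.14 = $2,111.46
Overtime pay: 10 × $54.14 × 1.5 = $812.10
Gross pay = $2,111.46 + $812.10 = $2,923.56
401(k): $2,923.56 × 0.0927 = $271.01
Taxable wages = $2,923.56 − $271.01 = $2,652.55
Federal withholding: $2,652.55 × 0.202 = $535.82
Municipal income tax: $2,652.55 × 0.0168 = $44.56
Medicare: $2,923.56 × 0.0238 = $69.58
Social Security tax: $2,923.56 × 0.0718 = $209.91
Parking fee: $268.52
Total deductions = $271.01 + $535.82 + $44.56 + $69.58 + $209.91 + $268.52 = $1,399.40
Net pay = $2,923.56 − $1,399.40 = $1,524.16

$1,524.16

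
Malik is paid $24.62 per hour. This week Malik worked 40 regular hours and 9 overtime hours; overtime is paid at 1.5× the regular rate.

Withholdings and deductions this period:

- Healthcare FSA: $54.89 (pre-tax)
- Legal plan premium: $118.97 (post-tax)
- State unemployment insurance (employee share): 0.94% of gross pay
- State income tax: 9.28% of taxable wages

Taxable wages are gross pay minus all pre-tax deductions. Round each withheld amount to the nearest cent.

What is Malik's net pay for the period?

Regular pay: 40 × $24.62 = $984.80
Overtime pay: 9 × $24.62 × 1.5 = $332.37
Gross pay = $984.80 + $332.37 = $1,317.17
Healthcare FSA: $54.89
Taxable wages = $1,317.17 − $54.89 = $1,262.28
State income tax: $1,262.28 × 0.0928 = $117.14
State unemployment insurance (employee share): $1,317.17 × 0.0094 = $12.38
Legal plan premium: $118.97
Total deductions = $54.89 + $117.14 + $12.38 + $118.97 = $303.38
Net pay = $1,317.17 − $303.38 = $1,013.79

$1,013.79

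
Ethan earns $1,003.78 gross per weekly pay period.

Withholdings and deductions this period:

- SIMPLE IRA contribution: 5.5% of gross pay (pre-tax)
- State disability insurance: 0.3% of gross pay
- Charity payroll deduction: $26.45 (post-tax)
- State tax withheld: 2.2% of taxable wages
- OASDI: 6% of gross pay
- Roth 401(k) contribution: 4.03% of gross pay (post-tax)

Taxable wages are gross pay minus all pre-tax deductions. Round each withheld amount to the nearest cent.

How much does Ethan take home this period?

$797.56

SIMPLE IRA contribution: $1,003.78 × 0.055 = $55.21
Taxable wages = $1,003.78 − $55.21 = $948.57
State tax withheld: $948.57 × 0.022 = $20.87
State disability insurance: $1,003.78 × 0.003 = $3.01
OASDI: $1,003.78 × 0.06 = $60.23
Charity payroll deduction: $26.45
Roth 401(k) contribution: $1,003.78 × 0.0403 = $40.45
Total deductions = $55.21 + $20.87 + $3.01 + $60.23 + $26.45 + $40.45 = $206.22
Net pay = $1,003.78 − $206.22 = $797.56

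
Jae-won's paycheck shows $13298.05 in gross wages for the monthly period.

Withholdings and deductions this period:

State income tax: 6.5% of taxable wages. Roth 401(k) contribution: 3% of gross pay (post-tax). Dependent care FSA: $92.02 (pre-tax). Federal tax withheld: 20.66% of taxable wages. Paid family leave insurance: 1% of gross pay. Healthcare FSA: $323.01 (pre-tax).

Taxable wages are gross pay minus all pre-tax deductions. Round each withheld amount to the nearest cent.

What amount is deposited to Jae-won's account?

Healthcare FSA: $323.01
Dependent care FSA: $92.02
Pre-tax total = $323.01 + $92.02 = $415.03
Taxable wages = $13298.05 − $415.03 = $12883.02
Federal tax withheld: $12883.02 × 0.2066 = $2661.63
State income tax: $12883.02 × 0.065 = $837.40
Paid family leave insurance: $13298.05 × 0.01 = $132.98
Roth 401(k) contribution: $13298.05 × 0.03 = $398.94
Total deductions = $323.01 + $92.02 + $2661.63 + $837.40 + $132.98 + $398.94 = $4445.98
Net pay = $13298.05 − $4445.98 = $8852.07

$8852.07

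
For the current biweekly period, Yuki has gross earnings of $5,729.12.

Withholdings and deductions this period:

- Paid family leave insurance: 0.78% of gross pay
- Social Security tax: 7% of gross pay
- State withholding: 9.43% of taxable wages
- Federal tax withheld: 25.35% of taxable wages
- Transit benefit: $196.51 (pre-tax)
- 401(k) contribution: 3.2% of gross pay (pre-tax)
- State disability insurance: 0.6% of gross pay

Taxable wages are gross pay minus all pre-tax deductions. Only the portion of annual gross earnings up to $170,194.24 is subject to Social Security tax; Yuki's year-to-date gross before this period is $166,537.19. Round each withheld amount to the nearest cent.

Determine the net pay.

$3,153.75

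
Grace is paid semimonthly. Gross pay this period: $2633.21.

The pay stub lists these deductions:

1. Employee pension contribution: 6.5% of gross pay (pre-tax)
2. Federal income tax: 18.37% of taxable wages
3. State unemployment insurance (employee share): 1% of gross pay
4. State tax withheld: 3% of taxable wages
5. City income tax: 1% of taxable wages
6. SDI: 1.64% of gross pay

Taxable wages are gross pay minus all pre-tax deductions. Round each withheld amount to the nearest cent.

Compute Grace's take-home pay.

$1841.78

Employee pension contribution: $2633.21 × 0.065 = $171.16
Taxable wages = $2633.21 − $171.16 = $2462.05
Federal income tax: $2462.05 × 0.1837 = $452.28
City income tax: $2462.05 × 0.01 = $24.62
State tax withheld: $2462.05 × 0.03 = $73.86
State unemployment insurance (employee share): $2633.21 × 0.01 = $26.33
SDI: $2633.21 × 0.0164 = $43.18
Total deductions = $171.16 + $452.28 + $24.62 + $73.86 + $26.33 + $43.18 = $791.43
Net pay = $2633.21 − $791.43 = $1841.78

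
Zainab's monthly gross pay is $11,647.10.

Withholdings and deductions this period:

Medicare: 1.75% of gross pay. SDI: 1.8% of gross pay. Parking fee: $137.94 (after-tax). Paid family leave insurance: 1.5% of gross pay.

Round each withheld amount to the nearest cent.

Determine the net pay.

$10,920.98

Paid family leave insurance: $11,647.10 × 0.015 = $174.71
Medicare: $11,647.10 × 0.0175 = $203.82
SDI: $11,647.10 × 0.018 = $209.65
Parking fee: $137.94
Total deductions = $174.71 + $203.82 + $209.65 + $137.94 = $726.12
Net pay = $11,647.10 − $726.12 = $10,920.98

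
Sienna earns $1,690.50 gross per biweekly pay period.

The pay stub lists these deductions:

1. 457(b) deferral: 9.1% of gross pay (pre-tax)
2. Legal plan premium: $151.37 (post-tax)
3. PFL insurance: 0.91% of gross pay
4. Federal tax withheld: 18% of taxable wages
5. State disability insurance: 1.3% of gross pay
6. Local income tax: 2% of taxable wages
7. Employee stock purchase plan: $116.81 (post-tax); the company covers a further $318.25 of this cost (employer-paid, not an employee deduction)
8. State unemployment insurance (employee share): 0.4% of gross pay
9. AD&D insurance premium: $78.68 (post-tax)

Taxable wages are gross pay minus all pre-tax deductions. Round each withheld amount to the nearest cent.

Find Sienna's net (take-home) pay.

$838.35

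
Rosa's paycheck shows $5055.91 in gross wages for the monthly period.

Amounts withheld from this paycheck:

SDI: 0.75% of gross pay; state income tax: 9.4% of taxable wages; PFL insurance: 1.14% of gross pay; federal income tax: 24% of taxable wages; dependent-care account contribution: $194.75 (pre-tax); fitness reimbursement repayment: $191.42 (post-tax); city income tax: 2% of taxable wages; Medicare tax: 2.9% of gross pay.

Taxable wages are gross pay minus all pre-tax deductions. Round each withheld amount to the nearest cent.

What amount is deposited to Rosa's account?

Dependent-care account contribution: $194.75
Taxable wages = $5055.91 − $194.75 = $4861.16
State income tax: $4861.16 × 0.094 = $456.95
City income tax: $4861.16 × 0.02 = $97.22
Federal income tax: $4861.16 × 0.24 = $1166.68
Medicare tax: $5055.91 × 0.029 = $146.62
PFL insurance: $5055.91 × 0.0114 = $57.64
SDI: $5055.91 × 0.0075 = $37.92
Fitness reimbursement repayment: $191.42
Total deductions = $194.75 + $456.95 + $97.22 + $1166.68 + $146.62 + $57.64 + $37.92 + $191.42 = $2349.20
Net pay = $5055.91 − $2349.20 = $2706.71

$2706.71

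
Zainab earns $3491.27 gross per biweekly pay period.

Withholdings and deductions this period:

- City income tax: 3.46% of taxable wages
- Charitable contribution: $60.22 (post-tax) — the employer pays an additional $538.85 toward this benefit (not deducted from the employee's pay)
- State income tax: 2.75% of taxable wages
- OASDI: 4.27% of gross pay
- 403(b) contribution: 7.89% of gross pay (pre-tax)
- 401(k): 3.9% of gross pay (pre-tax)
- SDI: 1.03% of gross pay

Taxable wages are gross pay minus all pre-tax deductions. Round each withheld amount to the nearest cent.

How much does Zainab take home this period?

401(k): $3491.27 × 0.039 = $136.16
403(b) contribution: $3491.27 × 0.0789 = $275.46
Pre-tax total = $136.16 + $275.46 = $411.62
Taxable wages = $3491.27 − $411.62 = $3079.65
State income tax: $3079.65 × 0.0275 = $84.69
City income tax: $3079.65 × 0.0346 = $106.56
SDI: $3491.27 × 0.0103 = $35.96
OASDI: $3491.27 × 0.0427 = $149.08
Charitable contribution: $60.22
(Employer's $538.85 toward charitable contribution is not withheld from the employee.)
Total deductions = $136.16 + $275.46 + $84.69 + $106.56 + $35.96 + $149.08 + $60.22 = $848.13
Net pay = $3491.27 − $848.13 = $2643.14

$2643.14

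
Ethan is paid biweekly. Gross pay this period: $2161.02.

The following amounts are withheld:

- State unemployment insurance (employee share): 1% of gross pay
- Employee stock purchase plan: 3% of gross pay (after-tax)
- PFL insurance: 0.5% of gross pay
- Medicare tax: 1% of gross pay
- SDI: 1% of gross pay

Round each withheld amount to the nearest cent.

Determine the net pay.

$2020.55

SDI: $2161.02 × 0.01 = $21.61
Medicare tax: $2161.02 × 0.01 = $21.61
State unemployment insurance (employee share): $2161.02 × 0.01 = $21.61
PFL insurance: $2161.02 × 0.005 = $10.81
Employee stock purchase plan: $2161.02 × 0.03 = $64.83
Total deductions = $21.61 + $21.61 + $21.61 + $10.81 + $64.83 = $140.47
Net pay = $2161.02 − $140.47 = $2020.55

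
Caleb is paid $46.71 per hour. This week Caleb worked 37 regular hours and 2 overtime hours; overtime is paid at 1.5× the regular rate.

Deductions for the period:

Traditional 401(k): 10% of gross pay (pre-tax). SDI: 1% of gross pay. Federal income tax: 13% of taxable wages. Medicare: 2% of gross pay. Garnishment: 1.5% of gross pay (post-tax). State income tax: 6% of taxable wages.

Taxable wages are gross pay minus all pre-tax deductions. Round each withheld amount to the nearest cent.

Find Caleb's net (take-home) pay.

Regular pay: 37 × $46.71 = $1,728.27
Overtime pay: 2 × $46.71 × 1.5 = $140.13
Gross pay = $1,728.27 + $140.13 = $1,868.40
Traditional 401(k): $1,868.40 × 0.1 = $186.84
Taxable wages = $1,868.40 − $186.84 = $1,681.56
State income tax: $1,681.56 × 0.06 = $100.89
Federal income tax: $1,681.56 × 0.13 = $218.60
SDI: $1,868.40 × 0.01 = $18.68
Medicare: $1,868.40 × 0.02 = $37.37
Garnishment: $1,868.40 × 0.015 = $28.03
Total deductions = $186.84 + $100.89 + $218.60 + $18.68 + $37.37 + $28.03 = $590.41
Net pay = $1,868.40 − $590.41 = $1,277.99

$1,277.99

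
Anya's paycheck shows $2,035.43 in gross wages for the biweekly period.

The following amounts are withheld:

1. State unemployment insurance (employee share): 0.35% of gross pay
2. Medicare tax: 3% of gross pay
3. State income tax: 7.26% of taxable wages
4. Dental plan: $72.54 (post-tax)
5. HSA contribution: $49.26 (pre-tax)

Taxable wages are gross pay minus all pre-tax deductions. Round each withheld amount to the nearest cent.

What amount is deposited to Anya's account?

$1,701.25

HSA contribution: $49.26
Taxable wages = $2,035.43 − $49.26 = $1,986.17
State income tax: $1,986.17 × 0.0726 = $144.20
State unemployment insurance (employee share): $2,035.43 × 0.0035 = $7.12
Medicare tax: $2,035.43 × 0.03 = $61.06
Dental plan: $72.54
Total deductions = $49.26 + $144.20 + $7.12 + $61.06 + $72.54 = $334.18
Net pay = $2,035.43 − $334.18 = $1,701.25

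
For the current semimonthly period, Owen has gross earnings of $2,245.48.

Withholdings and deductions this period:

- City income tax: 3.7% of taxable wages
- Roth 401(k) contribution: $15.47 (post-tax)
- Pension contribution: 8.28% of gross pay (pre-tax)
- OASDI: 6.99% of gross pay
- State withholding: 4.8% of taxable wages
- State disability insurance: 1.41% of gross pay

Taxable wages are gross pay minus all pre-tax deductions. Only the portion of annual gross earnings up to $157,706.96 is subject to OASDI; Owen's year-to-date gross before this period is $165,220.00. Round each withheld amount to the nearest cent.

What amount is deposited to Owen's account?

$1,837.36

Pension contribution: $2,245.48 × 0.0828 = $185.93
Taxable wages = $2,245.48 − $185.93 = $2,059.55
City income tax: $2,059.55 × 0.037 = $76.20
State withholding: $2,059.55 × 0.048 = $98.86
State disability insurance: $2,245.48 × 0.0141 = $31.66
OASDI: annual cap $157,706.96 already reached (YTD $165,220.00), so $0.00
Roth 401(k) contribution: $15.47
Total deductions = $185.93 + $76.20 + $98.86 + $31.66 + $0.00 + $15.47 = $408.12
Net pay = $2,245.48 − $408.12 = $1,837.36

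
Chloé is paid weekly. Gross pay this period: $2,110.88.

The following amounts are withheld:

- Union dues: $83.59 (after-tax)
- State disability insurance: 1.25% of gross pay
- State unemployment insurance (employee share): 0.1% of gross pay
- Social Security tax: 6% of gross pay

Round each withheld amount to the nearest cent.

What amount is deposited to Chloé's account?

$1,872.14

State unemployment insurance (employee share): $2,110.88 × 0.001 = $2.11
Social Security tax: $2,110.88 × 0.06 = $126.65
State disability insurance: $2,110.88 × 0.0125 = $26.39
Union dues: $83.59
Total deductions = $2.11 + $126.65 + $26.39 + $83.59 = $238.74
Net pay = $2,110.88 − $238.74 = $1,872.14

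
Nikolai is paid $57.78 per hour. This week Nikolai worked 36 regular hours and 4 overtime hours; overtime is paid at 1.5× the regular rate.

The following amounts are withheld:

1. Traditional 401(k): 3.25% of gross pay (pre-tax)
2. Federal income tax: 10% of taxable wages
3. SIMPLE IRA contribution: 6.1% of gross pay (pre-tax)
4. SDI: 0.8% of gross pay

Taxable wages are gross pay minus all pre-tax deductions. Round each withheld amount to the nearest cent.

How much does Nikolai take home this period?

Regular pay: 36 × $57.78 = $2,080.08
Overtime pay: 4 × $57.78 × 1.5 = $346.68
Gross pay = $2,080.08 + $346.68 = $2,426.76
Traditional 401(k): $2,426.76 × 0.0325 = $78.87
SIMPLE IRA contribution: $2,426.76 × 0.061 = $148.03
Pre-tax total = $78.87 + $148.03 = $226.90
Taxable wages = $2,426.76 − $226.90 = $2,199.86
Federal income tax: $2,199.86 × 0.1 = $219.99
SDI: $2,426.76 × 0.008 = $19.41
Total deductions = $78.87 + $148.03 + $219.99 + $19.41 = $466.30
Net pay = $2,426.76 − $466.30 = $1,960.46

$1,960.46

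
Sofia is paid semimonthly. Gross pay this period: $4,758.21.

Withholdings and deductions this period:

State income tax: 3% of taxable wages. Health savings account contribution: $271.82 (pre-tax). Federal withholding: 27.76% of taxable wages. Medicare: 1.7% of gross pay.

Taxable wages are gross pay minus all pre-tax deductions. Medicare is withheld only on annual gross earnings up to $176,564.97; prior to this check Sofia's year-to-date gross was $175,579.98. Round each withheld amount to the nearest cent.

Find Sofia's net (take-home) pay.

$3,089.64

Health savings account contribution: $271.82
Taxable wages = $4,758.21 − $271.82 = $4,486.39
State income tax: $4,486.39 × 0.03 = $134.59
Federal withholding: $4,486.39 × 0.2776 = $1,245.42
Medicare: only $176,564.97 − $175,579.98 = $984.99 of this check is subject → $984.99 × 0.017 = $16.74
Total deductions = $271.82 + $134.59 + $1,245.42 + $16.74 = $1,668.57
Net pay = $4,758.21 − $1,668.57 = $3,089.64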